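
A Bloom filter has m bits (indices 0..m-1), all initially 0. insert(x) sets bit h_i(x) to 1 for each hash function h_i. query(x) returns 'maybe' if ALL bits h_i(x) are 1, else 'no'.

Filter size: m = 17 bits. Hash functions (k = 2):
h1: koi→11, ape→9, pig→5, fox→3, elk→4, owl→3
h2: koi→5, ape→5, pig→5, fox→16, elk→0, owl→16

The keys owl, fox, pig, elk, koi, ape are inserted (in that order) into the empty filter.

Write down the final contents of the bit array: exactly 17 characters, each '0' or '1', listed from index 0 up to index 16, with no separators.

Answer: 10011100010100001

Derivation:
Start: bits=00000000000000000
After insert 'owl': sets bits 3 16 -> bits=00010000000000001
After insert 'fox': sets bits 3 16 -> bits=00010000000000001
After insert 'pig': sets bits 5 -> bits=00010100000000001
After insert 'elk': sets bits 0 4 -> bits=10011100000000001
After insert 'koi': sets bits 5 11 -> bits=10011100000100001
After insert 'ape': sets bits 5 9 -> bits=10011100010100001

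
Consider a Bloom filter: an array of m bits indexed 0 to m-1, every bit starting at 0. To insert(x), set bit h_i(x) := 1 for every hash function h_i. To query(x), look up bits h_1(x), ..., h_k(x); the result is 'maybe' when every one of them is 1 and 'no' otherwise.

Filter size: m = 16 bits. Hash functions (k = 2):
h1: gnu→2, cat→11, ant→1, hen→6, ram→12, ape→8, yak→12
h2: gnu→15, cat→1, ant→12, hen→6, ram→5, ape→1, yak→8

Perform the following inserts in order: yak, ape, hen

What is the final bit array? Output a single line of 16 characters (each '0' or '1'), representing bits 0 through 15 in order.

Answer: 0100001010001000

Derivation:
Start: bits=0000000000000000
After insert 'yak': sets bits 8 12 -> bits=0000000010001000
After insert 'ape': sets bits 1 8 -> bits=0100000010001000
After insert 'hen': sets bits 6 -> bits=0100001010001000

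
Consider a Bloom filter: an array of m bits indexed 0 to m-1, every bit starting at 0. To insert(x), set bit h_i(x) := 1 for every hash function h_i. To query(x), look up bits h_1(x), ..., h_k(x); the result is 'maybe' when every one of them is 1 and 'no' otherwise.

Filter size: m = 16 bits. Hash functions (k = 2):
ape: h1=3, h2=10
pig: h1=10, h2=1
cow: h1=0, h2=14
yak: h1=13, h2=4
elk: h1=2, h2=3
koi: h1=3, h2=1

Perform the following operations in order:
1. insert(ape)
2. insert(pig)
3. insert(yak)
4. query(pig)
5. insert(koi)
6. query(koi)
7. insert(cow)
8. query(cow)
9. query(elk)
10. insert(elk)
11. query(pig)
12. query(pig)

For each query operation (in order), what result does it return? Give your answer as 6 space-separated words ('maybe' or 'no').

Answer: maybe maybe maybe no maybe maybe

Derivation:
Start: bits=0000000000000000
Op 1: insert ape -> sets bits 3 10 -> bits=0001000000100000
Op 2: insert pig -> sets bits 1 10 -> bits=0101000000100000
Op 3: insert yak -> sets bits 4 13 -> bits=0101100000100100
Op 4: query pig -> checks bit1=1, bit10=1 (all 1) -> maybe
Op 5: insert koi -> sets bits 1 3 -> bits=0101100000100100
Op 6: query koi -> checks bit1=1, bit3=1 (all 1) -> maybe
Op 7: insert cow -> sets bits 0 14 -> bits=1101100000100110
Op 8: query cow -> checks bit0=1, bit14=1 (all 1) -> maybe
Op 9: query elk -> checks bit2=0, bit3=1 (has a 0) -> no
Op 10: insert elk -> sets bits 2 3 -> bits=1111100000100110
Op 11: query pig -> checks bit1=1, bit10=1 (all 1) -> maybe
Op 12: query pig -> checks bit1=1, bit10=1 (all 1) -> maybe
Query results in order: maybe maybe maybe no maybe maybe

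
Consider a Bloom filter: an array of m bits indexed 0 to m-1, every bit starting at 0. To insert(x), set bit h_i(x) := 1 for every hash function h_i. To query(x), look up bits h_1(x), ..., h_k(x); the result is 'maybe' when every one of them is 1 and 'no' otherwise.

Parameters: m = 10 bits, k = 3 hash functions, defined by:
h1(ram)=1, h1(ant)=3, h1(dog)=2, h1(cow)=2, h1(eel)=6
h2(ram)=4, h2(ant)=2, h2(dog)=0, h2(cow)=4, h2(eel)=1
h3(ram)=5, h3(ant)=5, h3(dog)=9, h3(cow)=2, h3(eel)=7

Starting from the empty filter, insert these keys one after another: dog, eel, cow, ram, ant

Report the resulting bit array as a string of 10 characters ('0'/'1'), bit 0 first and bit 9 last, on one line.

Start: bits=0000000000
After insert 'dog': sets bits 0 2 9 -> bits=1010000001
After insert 'eel': sets bits 1 6 7 -> bits=1110001101
After insert 'cow': sets bits 2 4 -> bits=1110101101
After insert 'ram': sets bits 1 4 5 -> bits=1110111101
After insert 'ant': sets bits 2 3 5 -> bits=1111111101

Answer: 1111111101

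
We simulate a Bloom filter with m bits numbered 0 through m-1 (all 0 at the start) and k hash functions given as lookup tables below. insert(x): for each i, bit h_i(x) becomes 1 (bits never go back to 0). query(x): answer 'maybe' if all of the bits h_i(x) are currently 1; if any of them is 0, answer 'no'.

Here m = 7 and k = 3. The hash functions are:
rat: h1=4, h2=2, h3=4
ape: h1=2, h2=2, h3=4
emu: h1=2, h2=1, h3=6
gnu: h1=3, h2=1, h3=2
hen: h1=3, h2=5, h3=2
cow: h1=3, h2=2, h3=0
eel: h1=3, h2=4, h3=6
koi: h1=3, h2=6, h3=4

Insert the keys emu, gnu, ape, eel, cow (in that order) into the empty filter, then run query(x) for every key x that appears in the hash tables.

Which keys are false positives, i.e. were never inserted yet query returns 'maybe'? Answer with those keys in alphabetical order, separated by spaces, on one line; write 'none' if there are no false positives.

Answer: koi rat

Derivation:
Start: bits=0000000
After insert 'emu': sets bits 1 2 6 -> bits=0110001
After insert 'gnu': sets bits 1 2 3 -> bits=0111001
After insert 'ape': sets bits 2 4 -> bits=0111101
After insert 'eel': sets bits 3 4 6 -> bits=0111101
After insert 'cow': sets bits 0 2 3 -> bits=1111101
Not inserted: hen koi rat — query each against bits=1111101:
query hen: checks bit2=1, bit3=1, bit5=0 (has a 0) -> no => not a false positive
query koi: checks bit3=1, bit4=1, bit6=1 (all 1) -> maybe => FALSE POSITIVE
query rat: checks bit2=1, bit4=1 (all 1) -> maybe => FALSE POSITIVE
False positives (alphabetical): koi rat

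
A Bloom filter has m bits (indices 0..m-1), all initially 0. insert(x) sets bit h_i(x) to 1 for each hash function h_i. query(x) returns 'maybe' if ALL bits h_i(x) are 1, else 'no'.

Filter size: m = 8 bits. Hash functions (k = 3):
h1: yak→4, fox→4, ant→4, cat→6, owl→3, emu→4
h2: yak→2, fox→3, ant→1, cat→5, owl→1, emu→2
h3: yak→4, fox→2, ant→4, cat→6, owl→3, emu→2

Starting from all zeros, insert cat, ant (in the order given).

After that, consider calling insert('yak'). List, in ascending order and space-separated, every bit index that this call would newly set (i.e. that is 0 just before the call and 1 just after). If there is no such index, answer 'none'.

Answer: 2

Derivation:
Start: bits=00000000
After insert 'cat': sets bits 5 6 -> bits=00000110
After insert 'ant': sets bits 1 4 -> bits=01001110
insert 'yak' would touch bits 2 4; currently bit2=0, bit4=1
Bits that are 0 among those (would change 0->1): 2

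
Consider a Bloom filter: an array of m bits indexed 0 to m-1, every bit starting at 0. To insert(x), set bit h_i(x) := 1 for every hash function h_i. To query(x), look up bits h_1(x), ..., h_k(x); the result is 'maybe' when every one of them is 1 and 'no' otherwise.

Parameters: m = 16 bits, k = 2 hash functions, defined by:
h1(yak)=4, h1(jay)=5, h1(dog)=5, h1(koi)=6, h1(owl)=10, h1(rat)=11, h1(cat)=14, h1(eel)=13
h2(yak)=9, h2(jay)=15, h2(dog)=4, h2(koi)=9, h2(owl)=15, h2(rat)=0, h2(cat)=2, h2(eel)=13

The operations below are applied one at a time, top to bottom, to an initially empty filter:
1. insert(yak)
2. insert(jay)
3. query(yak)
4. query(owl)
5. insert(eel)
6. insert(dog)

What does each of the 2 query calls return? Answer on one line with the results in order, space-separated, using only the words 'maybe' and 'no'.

Answer: maybe no

Derivation:
Start: bits=0000000000000000
Op 1: insert yak -> sets bits 4 9 -> bits=0000100001000000
Op 2: insert jay -> sets bits 5 15 -> bits=0000110001000001
Op 3: query yak -> checks bit4=1, bit9=1 (all 1) -> maybe
Op 4: query owl -> checks bit10=0, bit15=1 (has a 0) -> no
Op 5: insert eel -> sets bits 13 -> bits=0000110001000101
Op 6: insert dog -> sets bits 4 5 -> bits=0000110001000101
Query results in order: maybe no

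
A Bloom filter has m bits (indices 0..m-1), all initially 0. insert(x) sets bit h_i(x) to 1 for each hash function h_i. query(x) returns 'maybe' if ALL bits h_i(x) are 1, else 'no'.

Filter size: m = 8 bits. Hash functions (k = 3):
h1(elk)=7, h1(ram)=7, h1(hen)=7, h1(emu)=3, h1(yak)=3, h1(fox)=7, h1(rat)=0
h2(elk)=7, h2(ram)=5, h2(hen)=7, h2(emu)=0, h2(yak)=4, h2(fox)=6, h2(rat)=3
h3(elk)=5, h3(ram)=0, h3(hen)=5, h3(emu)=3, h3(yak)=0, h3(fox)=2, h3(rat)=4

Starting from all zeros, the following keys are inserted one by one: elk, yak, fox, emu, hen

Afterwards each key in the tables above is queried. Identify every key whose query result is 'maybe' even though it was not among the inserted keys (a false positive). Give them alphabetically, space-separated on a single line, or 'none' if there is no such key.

Start: bits=00000000
After insert 'elk': sets bits 5 7 -> bits=00000101
After insert 'yak': sets bits 0 3 4 -> bits=10011101
After insert 'fox': sets bits 2 6 7 -> bits=10111111
After insert 'emu': sets bits 0 3 -> bits=10111111
After insert 'hen': sets bits 5 7 -> bits=10111111
Not inserted: ram rat — query each against bits=10111111:
query ram: checks bit0=1, bit5=1, bit7=1 (all 1) -> maybe => FALSE POSITIVE
query rat: checks bit0=1, bit3=1, bit4=1 (all 1) -> maybe => FALSE POSITIVE
False positives (alphabetical): ram rat

Answer: ram rat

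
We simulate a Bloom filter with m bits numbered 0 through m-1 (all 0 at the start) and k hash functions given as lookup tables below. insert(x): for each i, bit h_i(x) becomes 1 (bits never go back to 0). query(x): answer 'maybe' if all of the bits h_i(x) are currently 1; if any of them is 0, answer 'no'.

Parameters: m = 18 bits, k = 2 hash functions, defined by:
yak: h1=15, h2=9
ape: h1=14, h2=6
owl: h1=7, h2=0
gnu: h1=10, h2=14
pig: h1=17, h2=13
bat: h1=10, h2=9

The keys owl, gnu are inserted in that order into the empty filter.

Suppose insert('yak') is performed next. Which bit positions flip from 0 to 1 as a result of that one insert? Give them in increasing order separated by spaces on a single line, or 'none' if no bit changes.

Start: bits=000000000000000000
After insert 'owl': sets bits 0 7 -> bits=100000010000000000
After insert 'gnu': sets bits 10 14 -> bits=100000010010001000
insert 'yak' would touch bits 9 15; currently bit9=0, bit15=0
Bits that are 0 among those (would change 0->1): 9 15

Answer: 9 15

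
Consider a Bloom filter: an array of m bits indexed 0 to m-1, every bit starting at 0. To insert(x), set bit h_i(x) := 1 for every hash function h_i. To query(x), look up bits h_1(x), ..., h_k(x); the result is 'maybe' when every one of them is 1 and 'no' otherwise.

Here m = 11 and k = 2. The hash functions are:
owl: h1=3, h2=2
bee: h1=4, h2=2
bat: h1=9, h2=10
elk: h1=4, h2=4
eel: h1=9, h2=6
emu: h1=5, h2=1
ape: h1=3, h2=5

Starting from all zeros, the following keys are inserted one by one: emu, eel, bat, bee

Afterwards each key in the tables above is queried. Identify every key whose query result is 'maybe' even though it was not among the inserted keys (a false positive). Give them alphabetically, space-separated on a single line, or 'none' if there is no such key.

Start: bits=00000000000
After insert 'emu': sets bits 1 5 -> bits=01000100000
After insert 'eel': sets bits 6 9 -> bits=01000110010
After insert 'bat': sets bits 9 10 -> bits=01000110011
After insert 'bee': sets bits 2 4 -> bits=01101110011
Not inserted: ape elk owl — query each against bits=01101110011:
query ape: checks bit3=0, bit5=1 (has a 0) -> no => not a false positive
query elk: checks bit4=1 (all 1) -> maybe => FALSE POSITIVE
query owl: checks bit2=1, bit3=0 (has a 0) -> no => not a false positive
False positives (alphabetical): elk

Answer: elk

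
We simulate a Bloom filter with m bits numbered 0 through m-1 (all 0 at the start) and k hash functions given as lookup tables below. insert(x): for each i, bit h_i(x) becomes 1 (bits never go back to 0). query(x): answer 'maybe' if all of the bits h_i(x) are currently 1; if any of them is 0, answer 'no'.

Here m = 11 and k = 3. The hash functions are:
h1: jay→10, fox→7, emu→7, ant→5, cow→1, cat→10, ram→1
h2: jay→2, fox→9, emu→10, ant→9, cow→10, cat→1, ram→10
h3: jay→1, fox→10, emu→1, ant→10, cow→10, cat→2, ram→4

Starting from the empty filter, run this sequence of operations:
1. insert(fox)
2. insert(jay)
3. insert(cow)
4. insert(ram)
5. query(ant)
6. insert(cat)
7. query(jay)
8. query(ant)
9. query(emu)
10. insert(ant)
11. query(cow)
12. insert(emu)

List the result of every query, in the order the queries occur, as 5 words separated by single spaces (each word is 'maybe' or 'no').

Start: bits=00000000000
Op 1: insert fox -> sets bits 7 9 10 -> bits=00000001011
Op 2: insert jay -> sets bits 1 2 10 -> bits=01100001011
Op 3: insert cow -> sets bits 1 10 -> bits=01100001011
Op 4: insert ram -> sets bits 1 4 10 -> bits=01101001011
Op 5: query ant -> checks bit5=0, bit9=1, bit10=1 (has a 0) -> no
Op 6: insert cat -> sets bits 1 2 10 -> bits=01101001011
Op 7: query jay -> checks bit1=1, bit2=1, bit10=1 (all 1) -> maybe
Op 8: query ant -> checks bit5=0, bit9=1, bit10=1 (has a 0) -> no
Op 9: query emu -> checks bit1=1, bit7=1, bit10=1 (all 1) -> maybe
Op 10: insert ant -> sets bits 5 9 10 -> bits=01101101011
Op 11: query cow -> checks bit1=1, bit10=1 (all 1) -> maybe
Op 12: insert emu -> sets bits 1 7 10 -> bits=01101101011
Query results in order: no maybe no maybe maybe

Answer: no maybe no maybe maybe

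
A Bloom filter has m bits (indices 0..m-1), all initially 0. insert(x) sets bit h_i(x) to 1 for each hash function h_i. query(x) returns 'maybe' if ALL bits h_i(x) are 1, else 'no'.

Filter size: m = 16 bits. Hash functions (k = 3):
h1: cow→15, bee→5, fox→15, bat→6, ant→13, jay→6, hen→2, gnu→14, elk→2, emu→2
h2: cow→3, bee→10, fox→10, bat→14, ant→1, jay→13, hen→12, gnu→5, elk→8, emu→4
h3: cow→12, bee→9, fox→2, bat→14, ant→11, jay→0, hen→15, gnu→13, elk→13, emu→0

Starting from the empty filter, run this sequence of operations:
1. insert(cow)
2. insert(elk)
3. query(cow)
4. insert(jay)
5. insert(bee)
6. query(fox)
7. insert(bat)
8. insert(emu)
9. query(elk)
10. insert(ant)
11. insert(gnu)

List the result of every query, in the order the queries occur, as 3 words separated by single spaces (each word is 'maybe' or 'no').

Start: bits=0000000000000000
Op 1: insert cow -> sets bits 3 12 15 -> bits=0001000000001001
Op 2: insert elk -> sets bits 2 8 13 -> bits=0011000010001101
Op 3: query cow -> checks bit3=1, bit12=1, bit15=1 (all 1) -> maybe
Op 4: insert jay -> sets bits 0 6 13 -> bits=1011001010001101
Op 5: insert bee -> sets bits 5 9 10 -> bits=1011011011101101
Op 6: query fox -> checks bit2=1, bit10=1, bit15=1 (all 1) -> maybe
Op 7: insert bat -> sets bits 6 14 -> bits=1011011011101111
Op 8: insert emu -> sets bits 0 2 4 -> bits=1011111011101111
Op 9: query elk -> checks bit2=1, bit8=1, bit13=1 (all 1) -> maybe
Op 10: insert ant -> sets bits 1 11 13 -> bits=1111111011111111
Op 11: insert gnu -> sets bits 5 13 14 -> bits=1111111011111111
Query results in order: maybe maybe maybe

Answer: maybe maybe maybe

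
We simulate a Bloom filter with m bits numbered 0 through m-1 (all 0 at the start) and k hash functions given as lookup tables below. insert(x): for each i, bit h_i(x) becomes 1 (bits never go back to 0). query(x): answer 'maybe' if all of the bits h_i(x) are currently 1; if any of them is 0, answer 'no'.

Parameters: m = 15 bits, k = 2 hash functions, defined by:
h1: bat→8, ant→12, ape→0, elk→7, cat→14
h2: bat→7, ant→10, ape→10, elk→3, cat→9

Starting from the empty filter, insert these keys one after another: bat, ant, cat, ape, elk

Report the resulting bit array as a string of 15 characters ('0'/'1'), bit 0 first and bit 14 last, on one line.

Start: bits=000000000000000
After insert 'bat': sets bits 7 8 -> bits=000000011000000
After insert 'ant': sets bits 10 12 -> bits=000000011010100
After insert 'cat': sets bits 9 14 -> bits=000000011110101
After insert 'ape': sets bits 0 10 -> bits=100000011110101
After insert 'elk': sets bits 3 7 -> bits=100100011110101

Answer: 100100011110101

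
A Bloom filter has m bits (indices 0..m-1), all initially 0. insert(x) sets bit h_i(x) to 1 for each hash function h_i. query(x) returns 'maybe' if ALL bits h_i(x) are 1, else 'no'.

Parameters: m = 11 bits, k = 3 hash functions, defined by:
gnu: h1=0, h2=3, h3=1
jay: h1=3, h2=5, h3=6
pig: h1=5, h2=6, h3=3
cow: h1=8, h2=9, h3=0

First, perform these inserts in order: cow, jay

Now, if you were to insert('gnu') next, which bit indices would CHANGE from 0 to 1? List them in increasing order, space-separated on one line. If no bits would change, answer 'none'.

Answer: 1

Derivation:
Start: bits=00000000000
After insert 'cow': sets bits 0 8 9 -> bits=10000000110
After insert 'jay': sets bits 3 5 6 -> bits=10010110110
insert 'gnu' would touch bits 0 1 3; currently bit0=1, bit1=0, bit3=1
Bits that are 0 among those (would change 0->1): 1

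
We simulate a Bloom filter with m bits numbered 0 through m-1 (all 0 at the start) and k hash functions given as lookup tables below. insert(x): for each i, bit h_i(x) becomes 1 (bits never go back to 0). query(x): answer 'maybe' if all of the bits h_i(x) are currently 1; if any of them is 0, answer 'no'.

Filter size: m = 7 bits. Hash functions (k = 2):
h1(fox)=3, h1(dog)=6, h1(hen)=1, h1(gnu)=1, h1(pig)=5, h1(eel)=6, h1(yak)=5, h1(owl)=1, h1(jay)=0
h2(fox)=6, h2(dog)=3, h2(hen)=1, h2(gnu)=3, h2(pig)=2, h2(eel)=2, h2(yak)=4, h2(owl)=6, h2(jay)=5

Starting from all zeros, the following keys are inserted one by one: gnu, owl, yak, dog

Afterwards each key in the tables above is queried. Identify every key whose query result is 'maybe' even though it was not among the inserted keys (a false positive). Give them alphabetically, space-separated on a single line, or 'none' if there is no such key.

Answer: fox hen

Derivation:
Start: bits=0000000
After insert 'gnu': sets bits 1 3 -> bits=0101000
After insert 'owl': sets bits 1 6 -> bits=0101001
After insert 'yak': sets bits 4 5 -> bits=0101111
After insert 'dog': sets bits 3 6 -> bits=0101111
Not inserted: eel fox hen jay pig — query each against bits=0101111:
query eel: checks bit2=0, bit6=1 (has a 0) -> no => not a false positive
query fox: checks bit3=1, bit6=1 (all 1) -> maybe => FALSE POSITIVE
query hen: checks bit1=1 (all 1) -> maybe => FALSE POSITIVE
query jay: checks bit0=0, bit5=1 (has a 0) -> no => not a false positive
query pig: checks bit2=0, bit5=1 (has a 0) -> no => not a false positive
False positives (alphabetical): fox hen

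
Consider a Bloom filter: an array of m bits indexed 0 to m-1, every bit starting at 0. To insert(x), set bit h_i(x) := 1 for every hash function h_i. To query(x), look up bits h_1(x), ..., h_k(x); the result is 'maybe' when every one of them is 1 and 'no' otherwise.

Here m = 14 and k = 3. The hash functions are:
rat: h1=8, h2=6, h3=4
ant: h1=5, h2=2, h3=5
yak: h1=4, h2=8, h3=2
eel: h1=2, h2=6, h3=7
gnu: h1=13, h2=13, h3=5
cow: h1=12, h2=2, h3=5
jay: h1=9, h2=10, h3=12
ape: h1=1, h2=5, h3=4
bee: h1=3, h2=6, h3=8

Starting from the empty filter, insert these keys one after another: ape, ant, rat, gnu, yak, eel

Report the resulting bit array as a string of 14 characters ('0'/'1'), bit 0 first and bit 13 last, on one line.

Start: bits=00000000000000
After insert 'ape': sets bits 1 4 5 -> bits=01001100000000
After insert 'ant': sets bits 2 5 -> bits=01101100000000
After insert 'rat': sets bits 4 6 8 -> bits=01101110100000
After insert 'gnu': sets bits 5 13 -> bits=01101110100001
After insert 'yak': sets bits 2 4 8 -> bits=01101110100001
After insert 'eel': sets bits 2 6 7 -> bits=01101111100001

Answer: 01101111100001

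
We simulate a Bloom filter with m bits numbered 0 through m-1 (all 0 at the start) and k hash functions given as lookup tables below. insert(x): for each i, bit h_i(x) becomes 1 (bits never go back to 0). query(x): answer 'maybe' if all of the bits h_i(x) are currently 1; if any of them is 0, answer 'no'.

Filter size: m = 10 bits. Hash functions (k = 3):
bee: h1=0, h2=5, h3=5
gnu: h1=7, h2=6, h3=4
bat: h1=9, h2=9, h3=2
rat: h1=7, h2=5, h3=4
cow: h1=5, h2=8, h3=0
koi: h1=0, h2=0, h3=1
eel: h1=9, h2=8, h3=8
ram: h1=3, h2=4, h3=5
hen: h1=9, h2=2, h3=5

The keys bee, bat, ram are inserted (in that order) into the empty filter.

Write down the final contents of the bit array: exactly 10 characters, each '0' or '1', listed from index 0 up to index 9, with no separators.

Start: bits=0000000000
After insert 'bee': sets bits 0 5 -> bits=1000010000
After insert 'bat': sets bits 2 9 -> bits=1010010001
After insert 'ram': sets bits 3 4 5 -> bits=1011110001

Answer: 1011110001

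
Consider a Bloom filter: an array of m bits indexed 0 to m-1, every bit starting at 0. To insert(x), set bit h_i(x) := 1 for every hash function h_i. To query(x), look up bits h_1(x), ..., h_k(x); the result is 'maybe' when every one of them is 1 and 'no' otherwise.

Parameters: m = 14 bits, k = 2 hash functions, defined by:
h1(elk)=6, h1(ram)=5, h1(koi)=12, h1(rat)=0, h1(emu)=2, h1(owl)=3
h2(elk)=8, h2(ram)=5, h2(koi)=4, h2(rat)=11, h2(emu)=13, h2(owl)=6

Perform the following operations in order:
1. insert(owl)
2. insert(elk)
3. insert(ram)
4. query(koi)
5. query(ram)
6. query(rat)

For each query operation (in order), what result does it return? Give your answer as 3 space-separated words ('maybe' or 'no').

Start: bits=00000000000000
Op 1: insert owl -> sets bits 3 6 -> bits=00010010000000
Op 2: insert elk -> sets bits 6 8 -> bits=00010010100000
Op 3: insert ram -> sets bits 5 -> bits=00010110100000
Op 4: query koi -> checks bit4=0, bit12=0 (has a 0) -> no
Op 5: query ram -> checks bit5=1 (all 1) -> maybe
Op 6: query rat -> checks bit0=0, bit11=0 (has a 0) -> no
Query results in order: no maybe no

Answer: no maybe no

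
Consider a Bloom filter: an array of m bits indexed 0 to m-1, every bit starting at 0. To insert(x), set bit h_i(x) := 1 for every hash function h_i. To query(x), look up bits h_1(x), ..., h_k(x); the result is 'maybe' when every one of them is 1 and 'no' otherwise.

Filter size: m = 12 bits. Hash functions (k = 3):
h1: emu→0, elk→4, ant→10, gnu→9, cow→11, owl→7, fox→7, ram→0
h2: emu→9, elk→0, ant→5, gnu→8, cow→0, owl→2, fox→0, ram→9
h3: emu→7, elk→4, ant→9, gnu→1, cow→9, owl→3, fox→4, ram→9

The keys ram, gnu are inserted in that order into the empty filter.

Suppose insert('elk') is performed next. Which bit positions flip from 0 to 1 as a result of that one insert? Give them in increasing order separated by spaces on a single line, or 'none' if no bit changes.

Answer: 4

Derivation:
Start: bits=000000000000
After insert 'ram': sets bits 0 9 -> bits=100000000100
After insert 'gnu': sets bits 1 8 9 -> bits=110000001100
insert 'elk' would touch bits 0 4; currently bit0=1, bit4=0
Bits that are 0 among those (would change 0->1): 4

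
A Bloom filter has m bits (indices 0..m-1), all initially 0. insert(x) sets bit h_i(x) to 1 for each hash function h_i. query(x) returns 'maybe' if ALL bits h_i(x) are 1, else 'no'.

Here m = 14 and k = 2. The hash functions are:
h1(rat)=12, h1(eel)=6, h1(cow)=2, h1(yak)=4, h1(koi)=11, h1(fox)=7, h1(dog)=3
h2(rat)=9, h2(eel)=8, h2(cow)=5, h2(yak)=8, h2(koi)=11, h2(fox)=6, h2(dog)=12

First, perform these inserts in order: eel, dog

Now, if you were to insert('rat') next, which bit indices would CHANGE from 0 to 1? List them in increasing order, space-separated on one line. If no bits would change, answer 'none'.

Start: bits=00000000000000
After insert 'eel': sets bits 6 8 -> bits=00000010100000
After insert 'dog': sets bits 3 12 -> bits=00010010100010
insert 'rat' would touch bits 9 12; currently bit9=0, bit12=1
Bits that are 0 among those (would change 0->1): 9

Answer: 9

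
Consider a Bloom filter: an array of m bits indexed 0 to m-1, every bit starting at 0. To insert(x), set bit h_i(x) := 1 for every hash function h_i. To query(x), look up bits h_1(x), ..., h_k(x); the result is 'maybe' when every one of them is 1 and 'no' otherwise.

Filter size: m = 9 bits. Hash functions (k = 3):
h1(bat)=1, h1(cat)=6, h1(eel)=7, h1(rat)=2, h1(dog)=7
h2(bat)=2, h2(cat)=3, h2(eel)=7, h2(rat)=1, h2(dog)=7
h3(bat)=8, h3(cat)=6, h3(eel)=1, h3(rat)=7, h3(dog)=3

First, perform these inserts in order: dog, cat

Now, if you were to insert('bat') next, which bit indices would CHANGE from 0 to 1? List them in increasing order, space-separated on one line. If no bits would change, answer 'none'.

Start: bits=000000000
After insert 'dog': sets bits 3 7 -> bits=000100010
After insert 'cat': sets bits 3 6 -> bits=000100110
insert 'bat' would touch bits 1 2 8; currently bit1=0, bit2=0, bit8=0
Bits that are 0 among those (would change 0->1): 1 2 8

Answer: 1 2 8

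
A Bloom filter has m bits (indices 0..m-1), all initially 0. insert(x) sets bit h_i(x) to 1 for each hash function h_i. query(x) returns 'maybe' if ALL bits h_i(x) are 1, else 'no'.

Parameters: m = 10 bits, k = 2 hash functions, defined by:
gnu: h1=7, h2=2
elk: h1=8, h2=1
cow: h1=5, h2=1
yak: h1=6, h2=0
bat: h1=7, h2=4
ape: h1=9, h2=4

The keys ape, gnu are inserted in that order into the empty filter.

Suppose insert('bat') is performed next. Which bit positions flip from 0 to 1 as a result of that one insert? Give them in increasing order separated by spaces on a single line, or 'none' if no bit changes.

Answer: none

Derivation:
Start: bits=0000000000
After insert 'ape': sets bits 4 9 -> bits=0000100001
After insert 'gnu': sets bits 2 7 -> bits=0010100101
insert 'bat' would touch bits 4 7; currently bit4=1, bit7=1
Bits that are 0 among those (would change 0->1): none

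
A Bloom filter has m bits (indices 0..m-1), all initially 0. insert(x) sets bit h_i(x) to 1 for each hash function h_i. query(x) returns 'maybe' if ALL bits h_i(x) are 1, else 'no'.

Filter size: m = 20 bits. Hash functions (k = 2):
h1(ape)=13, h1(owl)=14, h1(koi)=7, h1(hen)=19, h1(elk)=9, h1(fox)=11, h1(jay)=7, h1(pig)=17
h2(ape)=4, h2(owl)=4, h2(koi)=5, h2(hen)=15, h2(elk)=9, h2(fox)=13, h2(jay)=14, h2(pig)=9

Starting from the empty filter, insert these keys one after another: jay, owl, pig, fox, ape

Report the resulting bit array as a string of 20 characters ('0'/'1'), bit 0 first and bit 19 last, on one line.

Answer: 00001001010101100100

Derivation:
Start: bits=00000000000000000000
After insert 'jay': sets bits 7 14 -> bits=00000001000000100000
After insert 'owl': sets bits 4 14 -> bits=00001001000000100000
After insert 'pig': sets bits 9 17 -> bits=00001001010000100100
After insert 'fox': sets bits 11 13 -> bits=00001001010101100100
After insert 'ape': sets bits 4 13 -> bits=00001001010101100100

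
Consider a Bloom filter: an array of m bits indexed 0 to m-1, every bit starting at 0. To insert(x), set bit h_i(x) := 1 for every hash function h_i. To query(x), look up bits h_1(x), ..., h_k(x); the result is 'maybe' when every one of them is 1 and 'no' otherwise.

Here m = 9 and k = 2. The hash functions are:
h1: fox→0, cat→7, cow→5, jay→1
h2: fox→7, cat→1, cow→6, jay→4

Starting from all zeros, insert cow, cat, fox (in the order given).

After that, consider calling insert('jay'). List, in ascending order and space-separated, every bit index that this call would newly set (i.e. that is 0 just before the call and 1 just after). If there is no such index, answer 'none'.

Answer: 4

Derivation:
Start: bits=000000000
After insert 'cow': sets bits 5 6 -> bits=000001100
After insert 'cat': sets bits 1 7 -> bits=010001110
After insert 'fox': sets bits 0 7 -> bits=110001110
insert 'jay' would touch bits 1 4; currently bit1=1, bit4=0
Bits that are 0 among those (would change 0->1): 4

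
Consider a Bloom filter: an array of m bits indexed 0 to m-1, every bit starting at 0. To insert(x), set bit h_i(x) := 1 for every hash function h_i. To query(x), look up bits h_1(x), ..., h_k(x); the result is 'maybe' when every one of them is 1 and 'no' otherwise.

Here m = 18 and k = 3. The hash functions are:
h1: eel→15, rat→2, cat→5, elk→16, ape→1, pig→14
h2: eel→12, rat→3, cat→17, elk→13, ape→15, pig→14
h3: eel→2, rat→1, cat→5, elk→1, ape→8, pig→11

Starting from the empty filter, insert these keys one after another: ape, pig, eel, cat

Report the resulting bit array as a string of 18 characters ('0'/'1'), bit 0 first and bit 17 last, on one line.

Answer: 011001001001101101

Derivation:
Start: bits=000000000000000000
After insert 'ape': sets bits 1 8 15 -> bits=010000001000000100
After insert 'pig': sets bits 11 14 -> bits=010000001001001100
After insert 'eel': sets bits 2 12 15 -> bits=011000001001101100
After insert 'cat': sets bits 5 17 -> bits=011001001001101101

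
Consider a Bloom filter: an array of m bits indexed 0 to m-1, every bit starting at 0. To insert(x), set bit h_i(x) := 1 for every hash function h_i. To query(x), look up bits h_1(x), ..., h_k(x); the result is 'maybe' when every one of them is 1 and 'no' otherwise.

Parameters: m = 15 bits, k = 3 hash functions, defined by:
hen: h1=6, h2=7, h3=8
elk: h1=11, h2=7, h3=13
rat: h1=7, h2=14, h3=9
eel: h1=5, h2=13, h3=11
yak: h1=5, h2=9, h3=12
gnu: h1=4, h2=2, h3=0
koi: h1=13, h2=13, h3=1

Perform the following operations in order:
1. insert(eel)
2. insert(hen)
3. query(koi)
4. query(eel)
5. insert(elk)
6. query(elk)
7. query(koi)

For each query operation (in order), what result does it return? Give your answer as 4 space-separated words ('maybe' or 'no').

Answer: no maybe maybe no

Derivation:
Start: bits=000000000000000
Op 1: insert eel -> sets bits 5 11 13 -> bits=000001000001010
Op 2: insert hen -> sets bits 6 7 8 -> bits=000001111001010
Op 3: query koi -> checks bit1=0, bit13=1 (has a 0) -> no
Op 4: query eel -> checks bit5=1, bit11=1, bit13=1 (all 1) -> maybe
Op 5: insert elk -> sets bits 7 11 13 -> bits=000001111001010
Op 6: query elk -> checks bit7=1, bit11=1, bit13=1 (all 1) -> maybe
Op 7: query koi -> checks bit1=0, bit13=1 (has a 0) -> no
Query results in order: no maybe maybe no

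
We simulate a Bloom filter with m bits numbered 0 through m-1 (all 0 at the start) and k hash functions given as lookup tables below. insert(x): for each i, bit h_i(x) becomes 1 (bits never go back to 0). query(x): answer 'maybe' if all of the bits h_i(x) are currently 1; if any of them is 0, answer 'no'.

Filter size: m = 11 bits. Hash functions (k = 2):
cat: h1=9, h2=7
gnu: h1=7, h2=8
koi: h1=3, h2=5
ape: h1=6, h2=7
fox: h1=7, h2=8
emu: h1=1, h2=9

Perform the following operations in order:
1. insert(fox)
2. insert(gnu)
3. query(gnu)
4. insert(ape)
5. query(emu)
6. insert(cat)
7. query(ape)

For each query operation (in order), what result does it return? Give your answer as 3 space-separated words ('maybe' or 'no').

Answer: maybe no maybe

Derivation:
Start: bits=00000000000
Op 1: insert fox -> sets bits 7 8 -> bits=00000001100
Op 2: insert gnu -> sets bits 7 8 -> bits=00000001100
Op 3: query gnu -> checks bit7=1, bit8=1 (all 1) -> maybe
Op 4: insert ape -> sets bits 6 7 -> bits=00000011100
Op 5: query emu -> checks bit1=0, bit9=0 (has a 0) -> no
Op 6: insert cat -> sets bits 7 9 -> bits=00000011110
Op 7: query ape -> checks bit6=1, bit7=1 (all 1) -> maybe
Query results in order: maybe no maybe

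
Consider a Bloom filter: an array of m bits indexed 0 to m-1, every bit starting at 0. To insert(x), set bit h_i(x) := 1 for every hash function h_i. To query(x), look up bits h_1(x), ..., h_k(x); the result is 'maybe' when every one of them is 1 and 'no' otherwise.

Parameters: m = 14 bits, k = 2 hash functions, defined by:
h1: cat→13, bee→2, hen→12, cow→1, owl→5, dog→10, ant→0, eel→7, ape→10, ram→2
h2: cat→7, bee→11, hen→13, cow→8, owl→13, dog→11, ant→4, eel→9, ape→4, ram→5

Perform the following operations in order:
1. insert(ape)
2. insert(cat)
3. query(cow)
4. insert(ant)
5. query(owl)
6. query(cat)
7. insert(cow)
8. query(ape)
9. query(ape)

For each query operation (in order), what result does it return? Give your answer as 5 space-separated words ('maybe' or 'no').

Start: bits=00000000000000
Op 1: insert ape -> sets bits 4 10 -> bits=00001000001000
Op 2: insert cat -> sets bits 7 13 -> bits=00001001001001
Op 3: query cow -> checks bit1=0, bit8=0 (has a 0) -> no
Op 4: insert ant -> sets bits 0 4 -> bits=10001001001001
Op 5: query owl -> checks bit5=0, bit13=1 (has a 0) -> no
Op 6: query cat -> checks bit7=1, bit13=1 (all 1) -> maybe
Op 7: insert cow -> sets bits 1 8 -> bits=11001001101001
Op 8: query ape -> checks bit4=1, bit10=1 (all 1) -> maybe
Op 9: query ape -> checks bit4=1, bit10=1 (all 1) -> maybe
Query results in order: no no maybe maybe maybe

Answer: no no maybe maybe maybe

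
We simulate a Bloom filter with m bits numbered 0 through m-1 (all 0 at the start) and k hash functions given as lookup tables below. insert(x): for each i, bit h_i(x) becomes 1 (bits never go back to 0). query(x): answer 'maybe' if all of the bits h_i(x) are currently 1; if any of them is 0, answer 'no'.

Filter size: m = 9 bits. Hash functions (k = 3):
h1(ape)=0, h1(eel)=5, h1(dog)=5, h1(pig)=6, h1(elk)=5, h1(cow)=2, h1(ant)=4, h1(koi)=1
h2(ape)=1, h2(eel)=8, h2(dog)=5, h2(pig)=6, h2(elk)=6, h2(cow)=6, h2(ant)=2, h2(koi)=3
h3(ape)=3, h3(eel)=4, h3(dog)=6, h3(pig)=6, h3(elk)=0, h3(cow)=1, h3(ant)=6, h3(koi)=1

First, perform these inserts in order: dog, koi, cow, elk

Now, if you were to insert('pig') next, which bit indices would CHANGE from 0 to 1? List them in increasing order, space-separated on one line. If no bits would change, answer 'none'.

Start: bits=000000000
After insert 'dog': sets bits 5 6 -> bits=000001100
After insert 'koi': sets bits 1 3 -> bits=010101100
After insert 'cow': sets bits 1 2 6 -> bits=011101100
After insert 'elk': sets bits 0 5 6 -> bits=111101100
insert 'pig' would touch bits 6; currently bit6=1
Bits that are 0 among those (would change 0->1): none

Answer: none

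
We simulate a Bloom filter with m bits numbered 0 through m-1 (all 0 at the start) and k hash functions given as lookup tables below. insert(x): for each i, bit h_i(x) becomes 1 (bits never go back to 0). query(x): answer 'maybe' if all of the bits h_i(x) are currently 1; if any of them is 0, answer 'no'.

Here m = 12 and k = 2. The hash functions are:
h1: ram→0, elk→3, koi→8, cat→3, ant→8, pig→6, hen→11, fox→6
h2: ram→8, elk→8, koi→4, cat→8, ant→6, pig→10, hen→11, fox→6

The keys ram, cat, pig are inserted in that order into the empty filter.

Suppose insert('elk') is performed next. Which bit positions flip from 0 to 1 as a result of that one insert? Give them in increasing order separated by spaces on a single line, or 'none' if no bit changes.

Answer: none

Derivation:
Start: bits=000000000000
After insert 'ram': sets bits 0 8 -> bits=100000001000
After insert 'cat': sets bits 3 8 -> bits=100100001000
After insert 'pig': sets bits 6 10 -> bits=100100101010
insert 'elk' would touch bits 3 8; currently bit3=1, bit8=1
Bits that are 0 among those (would change 0->1): none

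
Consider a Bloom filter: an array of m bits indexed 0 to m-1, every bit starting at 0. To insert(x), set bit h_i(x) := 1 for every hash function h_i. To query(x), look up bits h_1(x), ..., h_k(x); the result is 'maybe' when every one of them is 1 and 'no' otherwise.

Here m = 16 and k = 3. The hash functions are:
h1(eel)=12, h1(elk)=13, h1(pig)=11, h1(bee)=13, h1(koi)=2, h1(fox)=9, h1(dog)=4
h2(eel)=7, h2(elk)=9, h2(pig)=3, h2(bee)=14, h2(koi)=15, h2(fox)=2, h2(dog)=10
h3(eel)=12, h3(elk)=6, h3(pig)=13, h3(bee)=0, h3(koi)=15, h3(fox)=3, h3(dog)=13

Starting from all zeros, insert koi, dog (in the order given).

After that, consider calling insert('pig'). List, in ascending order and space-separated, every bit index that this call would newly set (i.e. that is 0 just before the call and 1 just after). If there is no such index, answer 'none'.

Answer: 3 11

Derivation:
Start: bits=0000000000000000
After insert 'koi': sets bits 2 15 -> bits=0010000000000001
After insert 'dog': sets bits 4 10 13 -> bits=0010100000100101
insert 'pig' would touch bits 3 11 13; currently bit3=0, bit11=0, bit13=1
Bits that are 0 among those (would change 0->1): 3 11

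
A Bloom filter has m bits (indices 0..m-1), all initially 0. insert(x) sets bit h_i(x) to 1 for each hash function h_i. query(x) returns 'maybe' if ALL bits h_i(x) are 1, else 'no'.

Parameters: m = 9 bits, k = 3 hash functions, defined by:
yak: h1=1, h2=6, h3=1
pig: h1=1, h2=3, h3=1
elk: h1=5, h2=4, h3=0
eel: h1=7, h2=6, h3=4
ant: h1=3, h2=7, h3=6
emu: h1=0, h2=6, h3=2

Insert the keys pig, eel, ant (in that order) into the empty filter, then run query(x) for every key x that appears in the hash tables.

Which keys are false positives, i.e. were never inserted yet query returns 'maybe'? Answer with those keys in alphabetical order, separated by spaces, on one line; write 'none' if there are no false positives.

Start: bits=000000000
After insert 'pig': sets bits 1 3 -> bits=010100000
After insert 'eel': sets bits 4 6 7 -> bits=010110110
After insert 'ant': sets bits 3 6 7 -> bits=010110110
Not inserted: elk emu yak — query each against bits=010110110:
query elk: checks bit0=0, bit4=1, bit5=0 (has a 0) -> no => not a false positive
query emu: checks bit0=0, bit2=0, bit6=1 (has a 0) -> no => not a false positive
query yak: checks bit1=1, bit6=1 (all 1) -> maybe => FALSE POSITIVE
False positives (alphabetical): yak

Answer: yak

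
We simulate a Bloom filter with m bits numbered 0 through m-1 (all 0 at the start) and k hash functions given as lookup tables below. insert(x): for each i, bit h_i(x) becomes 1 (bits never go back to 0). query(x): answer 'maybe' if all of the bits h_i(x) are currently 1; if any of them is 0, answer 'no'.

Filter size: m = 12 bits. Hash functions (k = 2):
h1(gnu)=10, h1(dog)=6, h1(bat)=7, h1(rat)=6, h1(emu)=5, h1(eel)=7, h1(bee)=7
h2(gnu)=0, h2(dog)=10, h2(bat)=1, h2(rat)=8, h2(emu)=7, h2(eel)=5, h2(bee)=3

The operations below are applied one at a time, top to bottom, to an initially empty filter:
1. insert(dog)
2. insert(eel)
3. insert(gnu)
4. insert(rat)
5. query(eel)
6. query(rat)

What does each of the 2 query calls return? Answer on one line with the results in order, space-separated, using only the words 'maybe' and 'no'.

Start: bits=000000000000
Op 1: insert dog -> sets bits 6 10 -> bits=000000100010
Op 2: insert eel -> sets bits 5 7 -> bits=000001110010
Op 3: insert gnu -> sets bits 0 10 -> bits=100001110010
Op 4: insert rat -> sets bits 6 8 -> bits=100001111010
Op 5: query eel -> checks bit5=1, bit7=1 (all 1) -> maybe
Op 6: query rat -> checks bit6=1, bit8=1 (all 1) -> maybe
Query results in order: maybe maybe

Answer: maybe maybe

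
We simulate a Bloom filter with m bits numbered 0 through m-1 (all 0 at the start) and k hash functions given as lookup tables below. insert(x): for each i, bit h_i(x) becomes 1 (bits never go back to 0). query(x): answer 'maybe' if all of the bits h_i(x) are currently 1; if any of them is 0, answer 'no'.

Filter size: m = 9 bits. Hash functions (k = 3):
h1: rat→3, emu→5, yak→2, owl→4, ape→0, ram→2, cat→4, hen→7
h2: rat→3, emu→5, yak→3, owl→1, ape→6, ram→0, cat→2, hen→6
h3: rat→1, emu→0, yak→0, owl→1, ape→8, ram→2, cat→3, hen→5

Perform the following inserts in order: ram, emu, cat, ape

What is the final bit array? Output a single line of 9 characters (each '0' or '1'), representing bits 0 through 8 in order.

Start: bits=000000000
After insert 'ram': sets bits 0 2 -> bits=101000000
After insert 'emu': sets bits 0 5 -> bits=101001000
After insert 'cat': sets bits 2 3 4 -> bits=101111000
After insert 'ape': sets bits 0 6 8 -> bits=101111101

Answer: 101111101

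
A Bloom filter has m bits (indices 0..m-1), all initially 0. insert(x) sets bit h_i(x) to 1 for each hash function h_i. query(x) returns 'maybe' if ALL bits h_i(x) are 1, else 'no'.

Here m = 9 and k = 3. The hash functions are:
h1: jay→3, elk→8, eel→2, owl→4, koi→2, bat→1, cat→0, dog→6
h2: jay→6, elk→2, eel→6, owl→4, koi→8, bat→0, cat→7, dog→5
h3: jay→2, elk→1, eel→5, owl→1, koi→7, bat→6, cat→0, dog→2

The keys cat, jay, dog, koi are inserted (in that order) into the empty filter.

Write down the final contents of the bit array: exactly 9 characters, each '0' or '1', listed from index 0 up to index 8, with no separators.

Start: bits=000000000
After insert 'cat': sets bits 0 7 -> bits=100000010
After insert 'jay': sets bits 2 3 6 -> bits=101100110
After insert 'dog': sets bits 2 5 6 -> bits=101101110
After insert 'koi': sets bits 2 7 8 -> bits=101101111

Answer: 101101111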